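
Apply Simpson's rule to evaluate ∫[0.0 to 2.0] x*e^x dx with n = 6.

f(x) = x*e^x
a = 0.0, b = 2.0, n = 6
h = (b - a)/n = 0.333333

Simpson's rule: (h/3)[f(x₀) + 4f(x₁) + 2f(x₂) + ... + f(xₙ)]

x_0 = 0.0000, f(x_0) = 0.000000, coefficient = 1
x_1 = 0.3333, f(x_1) = 0.465204, coefficient = 4
x_2 = 0.6667, f(x_2) = 1.298489, coefficient = 2
x_3 = 1.0000, f(x_3) = 2.718282, coefficient = 4
x_4 = 1.3333, f(x_4) = 5.058224, coefficient = 2
x_5 = 1.6667, f(x_5) = 8.824150, coefficient = 4
x_6 = 2.0000, f(x_6) = 14.778112, coefficient = 1

I ≈ (0.333333/3) × 75.522083 = 8.391343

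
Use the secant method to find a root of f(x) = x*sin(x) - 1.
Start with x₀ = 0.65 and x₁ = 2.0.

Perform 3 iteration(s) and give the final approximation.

f(x) = x*sin(x) - 1
x₀ = 0.65, x₁ = 2.0

Secant formula: x_{n+1} = x_n - f(x_n)(x_n - x_{n-1})/(f(x_n) - f(x_{n-1}))

Iteration 1:
  f(0.650000) = -0.606629
  f(2.000000) = 0.818595
  x_2 = 2.000000 - 0.818595×(2.000000 - 0.650000)/(0.818595 - (-0.606629))
       = 1.224611
Iteration 2:
  f(2.000000) = 0.818595
  f(1.224611) = 0.151959
  x_3 = 1.224611 - 0.151959×(1.224611 - 2.000000)/(0.151959 - 0.818595)
       = 1.047861
Iteration 3:
  f(1.224611) = 0.151959
  f(1.047861) = -0.092178
  x_4 = 1.047861 - (-0.092178)×(1.047861 - 1.224611)/(-0.092178 - 0.151959)
       = 1.114596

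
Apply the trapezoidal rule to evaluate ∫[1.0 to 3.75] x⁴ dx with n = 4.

f(x) = x⁴
a = 1.0, b = 3.75, n = 4
h = (b - a)/n = 0.687500

Trapezoidal rule: (h/2)[f(x₀) + 2f(x₁) + 2f(x₂) + ... + f(xₙ)]

x_0 = 1.0000, f(x_0) = 1.000000, coefficient = 1
x_1 = 1.6875, f(x_1) = 8.109146, coefficient = 2
x_2 = 2.3750, f(x_2) = 31.816650, coefficient = 2
x_3 = 3.0625, f(x_3) = 87.963882, coefficient = 2
x_4 = 3.7500, f(x_4) = 197.753906, coefficient = 1

I ≈ (0.687500/2) × 454.533264 = 156.245810
Exact value: 148.115430
Error: 8.130380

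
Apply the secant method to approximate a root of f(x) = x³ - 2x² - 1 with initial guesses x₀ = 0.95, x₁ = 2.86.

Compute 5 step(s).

f(x) = x³ - 2x² - 1
x₀ = 0.95, x₁ = 2.86

Secant formula: x_{n+1} = x_n - f(x_n)(x_n - x_{n-1})/(f(x_n) - f(x_{n-1}))

Iteration 1:
  f(0.950000) = -1.947625
  f(2.860000) = 6.034456
  x_2 = 2.860000 - 6.034456×(2.860000 - 0.950000)/(6.034456 - (-1.947625))
       = 1.416039
Iteration 2:
  f(2.860000) = 6.034456
  f(1.416039) = -2.170939
  x_3 = 1.416039 - (-2.170939)×(1.416039 - 2.860000)/(-2.170939 - 6.034456)
       = 1.798075
Iteration 3:
  f(1.416039) = -2.170939
  f(1.798075) = -1.652839
  x_4 = 1.798075 - (-1.652839)×(1.798075 - 1.416039)/(-1.652839 - (-2.170939))
       = 3.016842
Iteration 4:
  f(1.798075) = -1.652839
  f(3.016842) = 8.254625
  x_5 = 3.016842 - 8.254625×(3.016842 - 1.798075)/(8.254625 - (-1.652839))
       = 2.001399
Iteration 5:
  f(3.016842) = 8.254625
  f(2.001399) = -0.994397
  x_6 = 2.001399 - (-0.994397)×(2.001399 - 3.016842)/(-0.994397 - 8.254625)
       = 2.110573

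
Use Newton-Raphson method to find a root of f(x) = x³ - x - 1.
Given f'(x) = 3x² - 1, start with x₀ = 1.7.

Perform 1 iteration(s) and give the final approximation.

f(x) = x³ - x - 1
f'(x) = 3x² - 1
x₀ = 1.7

Newton-Raphson formula: x_{n+1} = x_n - f(x_n)/f'(x_n)

Iteration 1:
  f(1.700000) = 2.213000
  f'(1.700000) = 7.670000
  x_1 = 1.700000 - 2.213000/7.670000 = 1.411473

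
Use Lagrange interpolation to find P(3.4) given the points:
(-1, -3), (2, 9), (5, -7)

Lagrange interpolation formula:
P(x) = Σ yᵢ × Lᵢ(x)
where Lᵢ(x) = Π_{j≠i} (x - xⱼ)/(xᵢ - xⱼ)

L_0(3.4) = (3.4 - 2)/(-1 - 2) × (3.4 - 5)/(-1 - 5) = -0.124444
L_1(3.4) = (3.4 - (-1))/(2 - (-1)) × (3.4 - 5)/(2 - 5) = 0.782222
L_2(3.4) = (3.4 - (-1))/(5 - (-1)) × (3.4 - 2)/(5 - 2) = 0.342222

P(3.4) = (-3)×L_0(3.4) + 9×L_1(3.4) + (-7)×L_2(3.4)
P(3.4) = 5.017778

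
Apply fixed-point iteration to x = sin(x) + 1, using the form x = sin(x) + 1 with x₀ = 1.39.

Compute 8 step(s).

Equation: x = sin(x) + 1
Fixed-point form: x = sin(x) + 1
x₀ = 1.39

x_1 = g(1.390000) = 1.983701
x_2 = g(1.983701) = 1.915959
x_3 = g(1.915959) = 1.941020
x_4 = g(1.941020) = 1.932246
x_5 = g(1.932246) = 1.935385
x_6 = g(1.935385) = 1.934270
x_7 = g(1.934270) = 1.934667
x_8 = g(1.934667) = 1.934526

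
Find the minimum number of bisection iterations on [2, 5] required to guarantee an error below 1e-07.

We need (b-a)/2^n ≤ 1e-07
(5 - 2)/2^n ≤ 1e-07
3/2^n ≤ 1e-07
2^n ≥ 30000000
n ≥ log₂(30000000) = 24.84
n ≥ 25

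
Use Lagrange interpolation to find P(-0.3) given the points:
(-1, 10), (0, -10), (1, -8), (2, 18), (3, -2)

Lagrange interpolation formula:
P(x) = Σ yᵢ × Lᵢ(x)
where Lᵢ(x) = Π_{j≠i} (x - xⱼ)/(xᵢ - xⱼ)

L_0(-0.3) = (-0.3 - 0)/(-1 - 0) × (-0.3 - 1)/(-1 - 1) × (-0.3 - 2)/(-1 - 2) × (-0.3 - 3)/(-1 - 3) = 0.123337
L_1(-0.3) = (-0.3 - (-1))/(0 - (-1)) × (-0.3 - 1)/(0 - 1) × (-0.3 - 2)/(0 - 2) × (-0.3 - 3)/(0 - 3) = 1.151150
L_2(-0.3) = (-0.3 - (-1))/(1 - (-1)) × (-0.3 - 0)/(1 - 0) × (-0.3 - 2)/(1 - 2) × (-0.3 - 3)/(1 - 3) = -0.398475
L_3(-0.3) = (-0.3 - (-1))/(2 - (-1)) × (-0.3 - 0)/(2 - 0) × (-0.3 - 1)/(2 - 1) × (-0.3 - 3)/(2 - 3) = 0.150150
L_4(-0.3) = (-0.3 - (-1))/(3 - (-1)) × (-0.3 - 0)/(3 - 0) × (-0.3 - 1)/(3 - 1) × (-0.3 - 2)/(3 - 2) = -0.026162

P(-0.3) = 10×L_0(-0.3) + (-10)×L_1(-0.3) + (-8)×L_2(-0.3) + 18×L_3(-0.3) + (-2)×L_4(-0.3)
P(-0.3) = -4.335300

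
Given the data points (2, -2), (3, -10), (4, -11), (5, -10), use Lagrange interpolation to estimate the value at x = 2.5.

Lagrange interpolation formula:
P(x) = Σ yᵢ × Lᵢ(x)
where Lᵢ(x) = Π_{j≠i} (x - xⱼ)/(xᵢ - xⱼ)

L_0(2.5) = (2.5 - 3)/(2 - 3) × (2.5 - 4)/(2 - 4) × (2.5 - 5)/(2 - 5) = 0.312500
L_1(2.5) = (2.5 - 2)/(3 - 2) × (2.5 - 4)/(3 - 4) × (2.5 - 5)/(3 - 5) = 0.937500
L_2(2.5) = (2.5 - 2)/(4 - 2) × (2.5 - 3)/(4 - 3) × (2.5 - 5)/(4 - 5) = -0.312500
L_3(2.5) = (2.5 - 2)/(5 - 2) × (2.5 - 3)/(5 - 3) × (2.5 - 4)/(5 - 4) = 0.062500

P(2.5) = (-2)×L_0(2.5) + (-10)×L_1(2.5) + (-11)×L_2(2.5) + (-10)×L_3(2.5)
P(2.5) = -7.187500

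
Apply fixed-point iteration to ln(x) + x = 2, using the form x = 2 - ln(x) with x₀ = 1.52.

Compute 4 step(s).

Equation: ln(x) + x = 2
Fixed-point form: x = 2 - ln(x)
x₀ = 1.52

x_1 = g(1.520000) = 1.581290
x_2 = g(1.581290) = 1.541759
x_3 = g(1.541759) = 1.567076
x_4 = g(1.567076) = 1.550789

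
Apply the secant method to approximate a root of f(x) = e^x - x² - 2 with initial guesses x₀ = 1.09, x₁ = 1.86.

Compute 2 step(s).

f(x) = e^x - x² - 2
x₀ = 1.09, x₁ = 1.86

Secant formula: x_{n+1} = x_n - f(x_n)(x_n - x_{n-1})/(f(x_n) - f(x_{n-1}))

Iteration 1:
  f(1.090000) = -0.213826
  f(1.860000) = 0.964137
  x_2 = 1.860000 - 0.964137×(1.860000 - 1.090000)/(0.964137 - (-0.213826))
       = 1.229772
Iteration 2:
  f(1.860000) = 0.964137
  f(1.229772) = -0.091890
  x_3 = 1.229772 - (-0.091890)×(1.229772 - 1.860000)/(-0.091890 - 0.964137)
       = 1.284611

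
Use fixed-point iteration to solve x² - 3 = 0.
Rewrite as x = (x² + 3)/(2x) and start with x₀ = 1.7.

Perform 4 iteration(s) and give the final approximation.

Equation: x² - 3 = 0
Fixed-point form: x = (x² + 3)/(2x)
x₀ = 1.7

x_1 = g(1.700000) = 1.732353
x_2 = g(1.732353) = 1.732051
x_3 = g(1.732051) = 1.732051
x_4 = g(1.732051) = 1.732051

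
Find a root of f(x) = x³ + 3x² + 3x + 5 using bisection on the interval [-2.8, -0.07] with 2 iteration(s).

f(x) = x³ + 3x² + 3x + 5
Initial interval: [-2.8, -0.07]

Iteration 1:
  c_1 = (-2.800000 + (-0.070000))/2 = -1.435000
  f(c_1) = f(-1.435000) = 3.917687
  f(a) × f(c) < 0, new interval: [-2.800000, -1.435000]
Iteration 2:
  c_2 = (-2.800000 + (-1.435000))/2 = -2.117500
  f(c_2) = f(-2.117500) = 2.604459
  f(a) × f(c) < 0, new interval: [-2.800000, -2.117500]

After 2 iteration(s), the approximation is c_2 = -2.117500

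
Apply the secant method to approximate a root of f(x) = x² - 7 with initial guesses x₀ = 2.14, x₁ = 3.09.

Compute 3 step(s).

f(x) = x² - 7
x₀ = 2.14, x₁ = 3.09

Secant formula: x_{n+1} = x_n - f(x_n)(x_n - x_{n-1})/(f(x_n) - f(x_{n-1}))

Iteration 1:
  f(2.140000) = -2.420400
  f(3.090000) = 2.548100
  x_2 = 3.090000 - 2.548100×(3.090000 - 2.140000)/(2.548100 - (-2.420400))
       = 2.602792
Iteration 2:
  f(3.090000) = 2.548100
  f(2.602792) = -0.225476
  x_3 = 2.602792 - (-0.225476)×(2.602792 - 3.090000)/(-0.225476 - 2.548100)
       = 2.642399
Iteration 3:
  f(2.602792) = -0.225476
  f(2.642399) = -0.017728
  x_4 = 2.642399 - (-0.017728)×(2.642399 - 2.602792)/(-0.017728 - (-0.225476))
       = 2.645779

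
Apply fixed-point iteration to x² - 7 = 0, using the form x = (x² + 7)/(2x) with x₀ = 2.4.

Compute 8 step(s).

Equation: x² - 7 = 0
Fixed-point form: x = (x² + 7)/(2x)
x₀ = 2.4

x_1 = g(2.400000) = 2.658333
x_2 = g(2.658333) = 2.645781
x_3 = g(2.645781) = 2.645751
x_4 = g(2.645751) = 2.645751
x_5 = g(2.645751) = 2.645751
x_6 = g(2.645751) = 2.645751
x_7 = g(2.645751) = 2.645751
x_8 = g(2.645751) = 2.645751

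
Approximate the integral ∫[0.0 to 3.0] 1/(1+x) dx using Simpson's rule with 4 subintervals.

f(x) = 1/(1+x)
a = 0.0, b = 3.0, n = 4
h = (b - a)/n = 0.750000

Simpson's rule: (h/3)[f(x₀) + 4f(x₁) + 2f(x₂) + ... + f(xₙ)]

x_0 = 0.0000, f(x_0) = 1.000000, coefficient = 1
x_1 = 0.7500, f(x_1) = 0.571429, coefficient = 4
x_2 = 1.5000, f(x_2) = 0.400000, coefficient = 2
x_3 = 2.2500, f(x_3) = 0.307692, coefficient = 4
x_4 = 3.0000, f(x_4) = 0.250000, coefficient = 1

I ≈ (0.750000/3) × 5.566484 = 1.391621
Exact value: 1.386294
Error: 0.005327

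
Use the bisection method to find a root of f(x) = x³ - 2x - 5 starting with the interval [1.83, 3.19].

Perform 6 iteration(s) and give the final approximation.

f(x) = x³ - 2x - 5
Initial interval: [1.83, 3.19]

Iteration 1:
  c_1 = (1.830000 + 3.190000)/2 = 2.510000
  f(c_1) = f(2.510000) = 5.793251
  f(a) × f(c) < 0, new interval: [1.830000, 2.510000]
Iteration 2:
  c_2 = (1.830000 + 2.510000)/2 = 2.170000
  f(c_2) = f(2.170000) = 0.878313
  f(a) × f(c) < 0, new interval: [1.830000, 2.170000]
Iteration 3:
  c_3 = (1.830000 + 2.170000)/2 = 2.000000
  f(c_3) = f(2.000000) = -1.000000
  f(a) × f(c) ≥ 0, new interval: [2.000000, 2.170000]
Iteration 4:
  c_4 = (2.000000 + 2.170000)/2 = 2.085000
  f(c_4) = f(2.085000) = -0.106036
  f(a) × f(c) ≥ 0, new interval: [2.085000, 2.170000]
Iteration 5:
  c_5 = (2.085000 + 2.170000)/2 = 2.127500
  f(c_5) = f(2.127500) = 0.374610
  f(a) × f(c) < 0, new interval: [2.085000, 2.127500]
Iteration 6:
  c_6 = (2.085000 + 2.127500)/2 = 2.106250
  f(c_6) = f(2.106250) = 0.131434
  f(a) × f(c) < 0, new interval: [2.085000, 2.106250]

After 6 iteration(s), the approximation is c_6 = 2.106250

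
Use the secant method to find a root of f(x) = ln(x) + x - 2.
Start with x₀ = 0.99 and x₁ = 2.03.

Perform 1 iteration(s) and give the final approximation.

f(x) = ln(x) + x - 2
x₀ = 0.99, x₁ = 2.03

Secant formula: x_{n+1} = x_n - f(x_n)(x_n - x_{n-1})/(f(x_n) - f(x_{n-1}))

Iteration 1:
  f(0.990000) = -1.020050
  f(2.030000) = 0.738036
  x_2 = 2.030000 - 0.738036×(2.030000 - 0.990000)/(0.738036 - (-1.020050))
       = 1.593413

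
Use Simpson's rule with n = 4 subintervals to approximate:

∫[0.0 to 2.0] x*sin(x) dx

f(x) = x*sin(x)
a = 0.0, b = 2.0, n = 4
h = (b - a)/n = 0.500000

Simpson's rule: (h/3)[f(x₀) + 4f(x₁) + 2f(x₂) + ... + f(xₙ)]

x_0 = 0.0000, f(x_0) = 0.000000, coefficient = 1
x_1 = 0.5000, f(x_1) = 0.239713, coefficient = 4
x_2 = 1.0000, f(x_2) = 0.841471, coefficient = 2
x_3 = 1.5000, f(x_3) = 1.496242, coefficient = 4
x_4 = 2.0000, f(x_4) = 1.818595, coefficient = 1

I ≈ (0.500000/3) × 10.445358 = 1.740893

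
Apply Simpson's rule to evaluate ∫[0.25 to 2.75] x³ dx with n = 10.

f(x) = x³
a = 0.25, b = 2.75, n = 10
h = (b - a)/n = 0.250000

Simpson's rule: (h/3)[f(x₀) + 4f(x₁) + 2f(x₂) + ... + f(xₙ)]

x_0 = 0.2500, f(x_0) = 0.015625, coefficient = 1
x_1 = 0.5000, f(x_1) = 0.125000, coefficient = 4
x_2 = 0.7500, f(x_2) = 0.421875, coefficient = 2
x_3 = 1.0000, f(x_3) = 1.000000, coefficient = 4
x_4 = 1.2500, f(x_4) = 1.953125, coefficient = 2
x_5 = 1.5000, f(x_5) = 3.375000, coefficient = 4
x_6 = 1.7500, f(x_6) = 5.359375, coefficient = 2
x_7 = 2.0000, f(x_7) = 8.000000, coefficient = 4
x_8 = 2.2500, f(x_8) = 11.390625, coefficient = 2
x_9 = 2.5000, f(x_9) = 15.625000, coefficient = 4
x_10 = 2.7500, f(x_10) = 20.796875, coefficient = 1

I ≈ (0.250000/3) × 171.562500 = 14.296875
Exact value: 14.296875
Error: 0.000000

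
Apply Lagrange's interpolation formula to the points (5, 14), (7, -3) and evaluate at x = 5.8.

Lagrange interpolation formula:
P(x) = Σ yᵢ × Lᵢ(x)
where Lᵢ(x) = Π_{j≠i} (x - xⱼ)/(xᵢ - xⱼ)

L_0(5.8) = (5.8 - 7)/(5 - 7) = 0.600000
L_1(5.8) = (5.8 - 5)/(7 - 5) = 0.400000

P(5.8) = 14×L_0(5.8) + (-3)×L_1(5.8)
P(5.8) = 7.200000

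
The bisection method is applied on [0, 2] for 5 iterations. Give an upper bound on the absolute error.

Bisection error bound: |error| ≤ (b-a)/2^n
|error| ≤ (2 - 0)/2^5 = 2/2^5
|error| ≤ 0.0625000000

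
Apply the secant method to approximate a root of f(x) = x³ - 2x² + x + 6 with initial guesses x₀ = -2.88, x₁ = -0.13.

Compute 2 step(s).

f(x) = x³ - 2x² + x + 6
x₀ = -2.88, x₁ = -0.13

Secant formula: x_{n+1} = x_n - f(x_n)(x_n - x_{n-1})/(f(x_n) - f(x_{n-1}))

Iteration 1:
  f(-2.880000) = -37.356672
  f(-0.130000) = 5.834003
  x_2 = -0.130000 - 5.834003×(-0.130000 - (-2.880000))/(5.834003 - (-37.356672))
       = -0.501458
Iteration 2:
  f(-0.130000) = 5.834003
  f(-0.501458) = 4.869526
  x_3 = -0.501458 - 4.869526×(-0.501458 - (-0.130000))/(4.869526 - 5.834003)
       = -2.376903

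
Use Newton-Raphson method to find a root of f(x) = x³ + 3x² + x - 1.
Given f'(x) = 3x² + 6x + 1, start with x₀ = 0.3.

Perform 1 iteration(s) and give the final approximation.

f(x) = x³ + 3x² + x - 1
f'(x) = 3x² + 6x + 1
x₀ = 0.3

Newton-Raphson formula: x_{n+1} = x_n - f(x_n)/f'(x_n)

Iteration 1:
  f(0.300000) = -0.403000
  f'(0.300000) = 3.070000
  x_1 = 0.300000 - (-0.403000)/3.070000 = 0.431270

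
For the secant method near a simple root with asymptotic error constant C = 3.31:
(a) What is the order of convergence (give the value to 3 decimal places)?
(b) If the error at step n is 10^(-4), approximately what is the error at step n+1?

(a) Secant method has superlinear convergence with order φ = (1+√5)/2 ≈ 1.618.
    This means |e_{n+1}| ≈ C|e_n|^1.618.

(b) With |e_n| = 10^(-4) and C = 3.31:
    |e_{n+1}| ≈ 3.31 × (10^(-4))^1.618 = 3.31 × 10^(-6.47)

(a) ≈ 1.618 (golden ratio); (b) |e_{n+1}| ≈ 1.116e-06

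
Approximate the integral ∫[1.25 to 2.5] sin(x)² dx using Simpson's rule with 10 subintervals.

f(x) = sin(x)²
a = 1.25, b = 2.5, n = 10
h = (b - a)/n = 0.125000

Simpson's rule: (h/3)[f(x₀) + 4f(x₁) + 2f(x₂) + ... + f(xₙ)]

x_0 = 1.2500, f(x_0) = 0.900572, coefficient = 1
x_1 = 1.3750, f(x_1) = 0.962151, coefficient = 4
x_2 = 1.5000, f(x_2) = 0.994996, coefficient = 2
x_3 = 1.6250, f(x_3) = 0.997065, coefficient = 4
x_4 = 1.7500, f(x_4) = 0.968228, coefficient = 2
x_5 = 1.8750, f(x_5) = 0.910280, coefficient = 4
x_6 = 2.0000, f(x_6) = 0.826822, coefficient = 2
x_7 = 2.1250, f(x_7) = 0.723044, coefficient = 4
x_8 = 2.2500, f(x_8) = 0.605398, coefficient = 2
x_9 = 2.3750, f(x_9) = 0.481199, coefficient = 4
x_10 = 2.5000, f(x_10) = 0.358169, coefficient = 1

I ≈ (0.125000/3) × 24.344583 = 1.014358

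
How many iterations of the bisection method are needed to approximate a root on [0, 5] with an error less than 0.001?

We need (b-a)/2^n ≤ 0.001
(5 - 0)/2^n ≤ 0.001
5/2^n ≤ 0.001
2^n ≥ 5000
n ≥ log₂(5000) = 12.29
n ≥ 13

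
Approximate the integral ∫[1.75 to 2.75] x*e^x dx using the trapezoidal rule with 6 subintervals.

f(x) = x*e^x
a = 1.75, b = 2.75, n = 6
h = (b - a)/n = 0.166667

Trapezoidal rule: (h/2)[f(x₀) + 2f(x₁) + 2f(x₂) + ... + f(xₙ)]

x_0 = 1.7500, f(x_0) = 10.070555, coefficient = 1
x_1 = 1.9167, f(x_1) = 13.029998, coefficient = 2
x_2 = 2.0833, f(x_2) = 16.731656, coefficient = 2
x_3 = 2.2500, f(x_3) = 21.347406, coefficient = 2
x_4 = 2.4167, f(x_4) = 27.087053, coefficient = 2
x_5 = 2.5833, f(x_5) = 34.206439, coefficient = 2
x_6 = 2.7500, f(x_6) = 43.017238, coefficient = 1

I ≈ (0.166667/2) × 277.892894 = 23.157741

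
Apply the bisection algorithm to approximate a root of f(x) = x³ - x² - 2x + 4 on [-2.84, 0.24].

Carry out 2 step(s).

f(x) = x³ - x² - 2x + 4
Initial interval: [-2.84, 0.24]

Iteration 1:
  c_1 = (-2.840000 + 0.240000)/2 = -1.300000
  f(c_1) = f(-1.300000) = 2.713000
  f(a) × f(c) < 0, new interval: [-2.840000, -1.300000]
Iteration 2:
  c_2 = (-2.840000 + (-1.300000))/2 = -2.070000
  f(c_2) = f(-2.070000) = -5.014643
  f(a) × f(c) ≥ 0, new interval: [-2.070000, -1.300000]

After 2 iteration(s), the approximation is c_2 = -2.070000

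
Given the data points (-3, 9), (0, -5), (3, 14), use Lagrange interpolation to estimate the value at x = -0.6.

Lagrange interpolation formula:
P(x) = Σ yᵢ × Lᵢ(x)
where Lᵢ(x) = Π_{j≠i} (x - xⱼ)/(xᵢ - xⱼ)

L_0(-0.6) = (-0.6 - 0)/(-3 - 0) × (-0.6 - 3)/(-3 - 3) = 0.120000
L_1(-0.6) = (-0.6 - (-3))/(0 - (-3)) × (-0.6 - 3)/(0 - 3) = 0.960000
L_2(-0.6) = (-0.6 - (-3))/(3 - (-3)) × (-0.6 - 0)/(3 - 0) = -0.080000

P(-0.6) = 9×L_0(-0.6) + (-5)×L_1(-0.6) + 14×L_2(-0.6)
P(-0.6) = -4.840000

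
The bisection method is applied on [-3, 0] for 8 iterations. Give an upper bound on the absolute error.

Bisection error bound: |error| ≤ (b-a)/2^n
|error| ≤ (0 - (-3))/2^8 = 3/2^8
|error| ≤ 0.0117187500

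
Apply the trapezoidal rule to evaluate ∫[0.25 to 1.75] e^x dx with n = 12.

f(x) = e^x
a = 0.25, b = 1.75, n = 12
h = (b - a)/n = 0.125000

Trapezoidal rule: (h/2)[f(x₀) + 2f(x₁) + 2f(x₂) + ... + f(xₙ)]

x_0 = 0.2500, f(x_0) = 1.284025, coefficient = 1
x_1 = 0.3750, f(x_1) = 1.454991, coefficient = 2
x_2 = 0.5000, f(x_2) = 1.648721, coefficient = 2
x_3 = 0.6250, f(x_3) = 1.868246, coefficient = 2
x_4 = 0.7500, f(x_4) = 2.117000, coefficient = 2
x_5 = 0.8750, f(x_5) = 2.398875, coefficient = 2
x_6 = 1.0000, f(x_6) = 2.718282, coefficient = 2
x_7 = 1.1250, f(x_7) = 3.080217, coefficient = 2
x_8 = 1.2500, f(x_8) = 3.490343, coefficient = 2
x_9 = 1.3750, f(x_9) = 3.955077, coefficient = 2
x_10 = 1.5000, f(x_10) = 4.481689, coefficient = 2
x_11 = 1.6250, f(x_11) = 5.078419, coefficient = 2
x_12 = 1.7500, f(x_12) = 5.754603, coefficient = 1

I ≈ (0.125000/2) × 71.622349 = 4.476397
Exact value: 4.470577
Error: 0.005820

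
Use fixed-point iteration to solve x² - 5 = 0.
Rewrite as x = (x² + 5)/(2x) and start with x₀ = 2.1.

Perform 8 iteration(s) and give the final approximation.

Equation: x² - 5 = 0
Fixed-point form: x = (x² + 5)/(2x)
x₀ = 2.1

x_1 = g(2.100000) = 2.240476
x_2 = g(2.240476) = 2.236072
x_3 = g(2.236072) = 2.236068
x_4 = g(2.236068) = 2.236068
x_5 = g(2.236068) = 2.236068
x_6 = g(2.236068) = 2.236068
x_7 = g(2.236068) = 2.236068
x_8 = g(2.236068) = 2.236068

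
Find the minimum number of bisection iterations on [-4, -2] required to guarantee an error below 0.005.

We need (b-a)/2^n ≤ 0.005
(-2 - (-4))/2^n ≤ 0.005
2/2^n ≤ 0.005
2^n ≥ 400
n ≥ log₂(400) = 8.64
n ≥ 9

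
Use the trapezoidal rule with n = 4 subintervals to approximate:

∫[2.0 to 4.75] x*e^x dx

f(x) = x*e^x
a = 2.0, b = 4.75, n = 4
h = (b - a)/n = 0.687500

Trapezoidal rule: (h/2)[f(x₀) + 2f(x₁) + 2f(x₂) + ... + f(xₙ)]

x_0 = 2.0000, f(x_0) = 14.778112, coefficient = 1
x_1 = 2.6875, f(x_1) = 39.492524, coefficient = 2
x_2 = 3.3750, f(x_2) = 98.631958, coefficient = 2
x_3 = 4.0625, f(x_3) = 236.110177, coefficient = 2
x_4 = 4.7500, f(x_4) = 549.025352, coefficient = 1

I ≈ (0.687500/2) × 1312.272782 = 451.093769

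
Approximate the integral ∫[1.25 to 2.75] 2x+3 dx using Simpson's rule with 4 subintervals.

f(x) = 2x+3
a = 1.25, b = 2.75, n = 4
h = (b - a)/n = 0.375000

Simpson's rule: (h/3)[f(x₀) + 4f(x₁) + 2f(x₂) + ... + f(xₙ)]

x_0 = 1.2500, f(x_0) = 5.500000, coefficient = 1
x_1 = 1.6250, f(x_1) = 6.250000, coefficient = 4
x_2 = 2.0000, f(x_2) = 7.000000, coefficient = 2
x_3 = 2.3750, f(x_3) = 7.750000, coefficient = 4
x_4 = 2.7500, f(x_4) = 8.500000, coefficient = 1

I ≈ (0.375000/3) × 84.000000 = 10.500000
Exact value: 10.500000
Error: 0.000000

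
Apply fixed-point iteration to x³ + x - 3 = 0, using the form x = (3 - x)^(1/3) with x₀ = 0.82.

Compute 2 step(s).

Equation: x³ + x - 3 = 0
Fixed-point form: x = (3 - x)^(1/3)
x₀ = 0.82

x_1 = g(0.820000) = 1.296638
x_2 = g(1.296638) = 1.194269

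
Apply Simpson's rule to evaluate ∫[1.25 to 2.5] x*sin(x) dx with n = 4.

f(x) = x*sin(x)
a = 1.25, b = 2.5, n = 4
h = (b - a)/n = 0.312500

Simpson's rule: (h/3)[f(x₀) + 4f(x₁) + 2f(x₂) + ... + f(xₙ)]

x_0 = 1.2500, f(x_0) = 1.186231, coefficient = 1
x_1 = 1.5625, f(x_1) = 1.562446, coefficient = 4
x_2 = 1.8750, f(x_2) = 1.788911, coefficient = 2
x_3 = 2.1875, f(x_3) = 1.784539, coefficient = 4
x_4 = 2.5000, f(x_4) = 1.496180, coefficient = 1

I ≈ (0.312500/3) × 19.648174 = 2.046685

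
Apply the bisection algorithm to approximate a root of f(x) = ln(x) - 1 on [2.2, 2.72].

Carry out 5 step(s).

f(x) = ln(x) - 1
Initial interval: [2.2, 2.72]

Iteration 1:
  c_1 = (2.200000 + 2.720000)/2 = 2.460000
  f(c_1) = f(2.460000) = -0.099839
  f(a) × f(c) ≥ 0, new interval: [2.460000, 2.720000]
Iteration 2:
  c_2 = (2.460000 + 2.720000)/2 = 2.590000
  f(c_2) = f(2.590000) = -0.048342
  f(a) × f(c) ≥ 0, new interval: [2.590000, 2.720000]
Iteration 3:
  c_3 = (2.590000 + 2.720000)/2 = 2.655000
  f(c_3) = f(2.655000) = -0.023555
  f(a) × f(c) ≥ 0, new interval: [2.655000, 2.720000]
Iteration 4:
  c_4 = (2.655000 + 2.720000)/2 = 2.687500
  f(c_4) = f(2.687500) = -0.011389
  f(a) × f(c) ≥ 0, new interval: [2.687500, 2.720000]
Iteration 5:
  c_5 = (2.687500 + 2.720000)/2 = 2.703750
  f(c_5) = f(2.703750) = -0.005360
  f(a) × f(c) ≥ 0, new interval: [2.703750, 2.720000]

After 5 iteration(s), the approximation is c_5 = 2.703750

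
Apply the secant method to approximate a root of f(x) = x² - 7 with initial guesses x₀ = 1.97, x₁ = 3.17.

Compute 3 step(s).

f(x) = x² - 7
x₀ = 1.97, x₁ = 3.17

Secant formula: x_{n+1} = x_n - f(x_n)(x_n - x_{n-1})/(f(x_n) - f(x_{n-1}))

Iteration 1:
  f(1.970000) = -3.119100
  f(3.170000) = 3.048900
  x_2 = 3.170000 - 3.048900×(3.170000 - 1.970000)/(3.048900 - (-3.119100))
       = 2.576829
Iteration 2:
  f(3.170000) = 3.048900
  f(2.576829) = -0.359953
  x_3 = 2.576829 - (-0.359953)×(2.576829 - 3.170000)/(-0.359953 - 3.048900)
       = 2.639464
Iteration 3:
  f(2.576829) = -0.359953
  f(2.639464) = -0.033230
  x_4 = 2.639464 - (-0.033230)×(2.639464 - 2.576829)/(-0.033230 - (-0.359953))
       = 2.645834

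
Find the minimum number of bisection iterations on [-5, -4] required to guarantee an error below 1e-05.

We need (b-a)/2^n ≤ 1e-05
(-4 - (-5))/2^n ≤ 1e-05
1/2^n ≤ 1e-05
2^n ≥ 100000
n ≥ log₂(100000) = 16.61
n ≥ 17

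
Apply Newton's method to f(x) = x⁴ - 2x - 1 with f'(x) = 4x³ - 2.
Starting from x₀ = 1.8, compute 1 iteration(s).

f(x) = x⁴ - 2x - 1
f'(x) = 4x³ - 2
x₀ = 1.8

Newton-Raphson formula: x_{n+1} = x_n - f(x_n)/f'(x_n)

Iteration 1:
  f(1.800000) = 5.897600
  f'(1.800000) = 21.328000
  x_1 = 1.800000 - 5.897600/21.328000 = 1.523481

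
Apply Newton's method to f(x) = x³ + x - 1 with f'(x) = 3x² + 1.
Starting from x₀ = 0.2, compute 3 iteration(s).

f(x) = x³ + x - 1
f'(x) = 3x² + 1
x₀ = 0.2

Newton-Raphson formula: x_{n+1} = x_n - f(x_n)/f'(x_n)

Iteration 1:
  f(0.200000) = -0.792000
  f'(0.200000) = 1.120000
  x_1 = 0.200000 - (-0.792000)/1.120000 = 0.907143
Iteration 2:
  f(0.907143) = 0.653638
  f'(0.907143) = 3.468724
  x_2 = 0.907143 - 0.653638/3.468724 = 0.718705
Iteration 3:
  f(0.718705) = 0.089943
  f'(0.718705) = 2.549612
  x_3 = 0.718705 - 0.089943/2.549612 = 0.683428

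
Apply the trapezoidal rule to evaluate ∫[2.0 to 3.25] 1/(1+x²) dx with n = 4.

f(x) = 1/(1+x²)
a = 2.0, b = 3.25, n = 4
h = (b - a)/n = 0.312500

Trapezoidal rule: (h/2)[f(x₀) + 2f(x₁) + 2f(x₂) + ... + f(xₙ)]

x_0 = 2.0000, f(x_0) = 0.200000, coefficient = 1
x_1 = 2.3125, f(x_1) = 0.157538, coefficient = 2
x_2 = 2.6250, f(x_2) = 0.126733, coefficient = 2
x_3 = 2.9375, f(x_3) = 0.103854, coefficient = 2
x_4 = 3.2500, f(x_4) = 0.086486, coefficient = 1

I ≈ (0.312500/2) × 1.062737 = 0.166053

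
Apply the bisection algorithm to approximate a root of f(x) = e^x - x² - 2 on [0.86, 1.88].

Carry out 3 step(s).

f(x) = e^x - x² - 2
Initial interval: [0.86, 1.88]

Iteration 1:
  c_1 = (0.860000 + 1.880000)/2 = 1.370000
  f(c_1) = f(1.370000) = 0.058451
  f(a) × f(c) < 0, new interval: [0.860000, 1.370000]
Iteration 2:
  c_2 = (0.860000 + 1.370000)/2 = 1.115000
  f(c_2) = f(1.115000) = -0.193657
  f(a) × f(c) ≥ 0, new interval: [1.115000, 1.370000]
Iteration 3:
  c_3 = (1.115000 + 1.370000)/2 = 1.242500
  f(c_3) = f(1.242500) = -0.079543
  f(a) × f(c) ≥ 0, new interval: [1.242500, 1.370000]

After 3 iteration(s), the approximation is c_3 = 1.242500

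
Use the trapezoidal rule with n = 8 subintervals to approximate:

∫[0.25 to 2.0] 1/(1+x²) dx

f(x) = 1/(1+x²)
a = 0.25, b = 2.0, n = 8
h = (b - a)/n = 0.218750

Trapezoidal rule: (h/2)[f(x₀) + 2f(x₁) + 2f(x₂) + ... + f(xₙ)]

x_0 = 0.2500, f(x_0) = 0.941176, coefficient = 1
x_1 = 0.4688, f(x_1) = 0.819856, coefficient = 2
x_2 = 0.6875, f(x_2) = 0.679045, coefficient = 2
x_3 = 0.9062, f(x_3) = 0.549062, coefficient = 2
x_4 = 1.1250, f(x_4) = 0.441379, coefficient = 2
x_5 = 1.3438, f(x_5) = 0.356422, coefficient = 2
x_6 = 1.5625, f(x_6) = 0.290579, coefficient = 2
x_7 = 1.7812, f(x_7) = 0.239644, coefficient = 2
x_8 = 2.0000, f(x_8) = 0.200000, coefficient = 1

I ≈ (0.218750/2) × 7.893150 = 0.863313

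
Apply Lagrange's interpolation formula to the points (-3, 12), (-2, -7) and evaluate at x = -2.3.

Lagrange interpolation formula:
P(x) = Σ yᵢ × Lᵢ(x)
where Lᵢ(x) = Π_{j≠i} (x - xⱼ)/(xᵢ - xⱼ)

L_0(-2.3) = (-2.3 - (-2))/(-3 - (-2)) = 0.300000
L_1(-2.3) = (-2.3 - (-3))/(-2 - (-3)) = 0.700000

P(-2.3) = 12×L_0(-2.3) + (-7)×L_1(-2.3)
P(-2.3) = -1.300000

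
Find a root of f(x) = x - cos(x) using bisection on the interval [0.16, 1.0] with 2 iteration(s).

f(x) = x - cos(x)
Initial interval: [0.16, 1.0]

Iteration 1:
  c_1 = (0.160000 + 1.000000)/2 = 0.580000
  f(c_1) = f(0.580000) = -0.256463
  f(a) × f(c) ≥ 0, new interval: [0.580000, 1.000000]
Iteration 2:
  c_2 = (0.580000 + 1.000000)/2 = 0.790000
  f(c_2) = f(0.790000) = 0.086155
  f(a) × f(c) < 0, new interval: [0.580000, 0.790000]

After 2 iteration(s), the approximation is c_2 = 0.790000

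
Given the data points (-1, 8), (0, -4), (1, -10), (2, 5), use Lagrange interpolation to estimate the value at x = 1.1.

Lagrange interpolation formula:
P(x) = Σ yᵢ × Lᵢ(x)
where Lᵢ(x) = Π_{j≠i} (x - xⱼ)/(xᵢ - xⱼ)

L_0(1.1) = (1.1 - 0)/(-1 - 0) × (1.1 - 1)/(-1 - 1) × (1.1 - 2)/(-1 - 2) = 0.016500
L_1(1.1) = (1.1 - (-1))/(0 - (-1)) × (1.1 - 1)/(0 - 1) × (1.1 - 2)/(0 - 2) = -0.094500
L_2(1.1) = (1.1 - (-1))/(1 - (-1)) × (1.1 - 0)/(1 - 0) × (1.1 - 2)/(1 - 2) = 1.039500
L_3(1.1) = (1.1 - (-1))/(2 - (-1)) × (1.1 - 0)/(2 - 0) × (1.1 - 1)/(2 - 1) = 0.038500

P(1.1) = 8×L_0(1.1) + (-4)×L_1(1.1) + (-10)×L_2(1.1) + 5×L_3(1.1)
P(1.1) = -9.692500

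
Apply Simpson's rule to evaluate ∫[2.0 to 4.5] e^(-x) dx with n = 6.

f(x) = e^(-x)
a = 2.0, b = 4.5, n = 6
h = (b - a)/n = 0.416667

Simpson's rule: (h/3)[f(x₀) + 4f(x₁) + 2f(x₂) + ... + f(xₙ)]

x_0 = 2.0000, f(x_0) = 0.135335, coefficient = 1
x_1 = 2.4167, f(x_1) = 0.089219, coefficient = 4
x_2 = 2.8333, f(x_2) = 0.058816, coefficient = 2
x_3 = 3.2500, f(x_3) = 0.038774, coefficient = 4
x_4 = 3.6667, f(x_4) = 0.025562, coefficient = 2
x_5 = 4.0833, f(x_5) = 0.016851, coefficient = 4
x_6 = 4.5000, f(x_6) = 0.011109, coefficient = 1

I ≈ (0.416667/3) × 0.894576 = 0.124247
Exact value: 0.124226
Error: 0.000020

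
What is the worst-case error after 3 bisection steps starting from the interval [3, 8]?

Bisection error bound: |error| ≤ (b-a)/2^n
|error| ≤ (8 - 3)/2^3 = 5/2^3
|error| ≤ 0.6250000000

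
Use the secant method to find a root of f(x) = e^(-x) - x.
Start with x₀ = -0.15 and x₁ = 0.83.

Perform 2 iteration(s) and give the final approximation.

f(x) = e^(-x) - x
x₀ = -0.15, x₁ = 0.83

Secant formula: x_{n+1} = x_n - f(x_n)(x_n - x_{n-1})/(f(x_n) - f(x_{n-1}))

Iteration 1:
  f(-0.150000) = 1.311834
  f(0.830000) = -0.393951
  x_2 = 0.830000 - (-0.393951)×(0.830000 - (-0.150000))/(-0.393951 - 1.311834)
       = 0.603669
Iteration 2:
  f(0.830000) = -0.393951
  f(0.603669) = -0.056868
  x_3 = 0.603669 - (-0.056868)×(0.603669 - 0.830000)/(-0.056868 - (-0.393951))
       = 0.565486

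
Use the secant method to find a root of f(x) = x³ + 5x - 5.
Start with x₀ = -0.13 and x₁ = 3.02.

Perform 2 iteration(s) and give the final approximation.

f(x) = x³ + 5x - 5
x₀ = -0.13, x₁ = 3.02

Secant formula: x_{n+1} = x_n - f(x_n)(x_n - x_{n-1})/(f(x_n) - f(x_{n-1}))

Iteration 1:
  f(-0.130000) = -5.652197
  f(3.020000) = 37.643608
  x_2 = 3.020000 - 37.643608×(3.020000 - (-0.130000))/(37.643608 - (-5.652197))
       = 0.281227
Iteration 2:
  f(3.020000) = 37.643608
  f(0.281227) = -3.571621
  x_3 = 0.281227 - (-3.571621)×(0.281227 - 3.020000)/(-3.571621 - 37.643608)
       = 0.518563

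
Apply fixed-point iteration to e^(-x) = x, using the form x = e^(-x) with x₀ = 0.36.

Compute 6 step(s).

Equation: e^(-x) = x
Fixed-point form: x = e^(-x)
x₀ = 0.36

x_1 = g(0.360000) = 0.697676
x_2 = g(0.697676) = 0.497741
x_3 = g(0.497741) = 0.607903
x_4 = g(0.607903) = 0.544492
x_5 = g(0.544492) = 0.580137
x_6 = g(0.580137) = 0.559822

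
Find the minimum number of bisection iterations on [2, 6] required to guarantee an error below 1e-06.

We need (b-a)/2^n ≤ 1e-06
(6 - 2)/2^n ≤ 1e-06
4/2^n ≤ 1e-06
2^n ≥ 4000000
n ≥ log₂(4000000) = 21.93
n ≥ 22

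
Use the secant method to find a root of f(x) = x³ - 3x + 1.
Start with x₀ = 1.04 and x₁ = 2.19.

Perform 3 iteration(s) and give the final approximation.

f(x) = x³ - 3x + 1
x₀ = 1.04, x₁ = 2.19

Secant formula: x_{n+1} = x_n - f(x_n)(x_n - x_{n-1})/(f(x_n) - f(x_{n-1}))

Iteration 1:
  f(1.040000) = -0.995136
  f(2.190000) = 4.933459
  x_2 = 2.190000 - 4.933459×(2.190000 - 1.040000)/(4.933459 - (-0.995136))
       = 1.233032
Iteration 2:
  f(2.190000) = 4.933459
  f(1.233032) = -0.824434
  x_3 = 1.233032 - (-0.824434)×(1.233032 - 2.190000)/(-0.824434 - 4.933459)
       = 1.370054
Iteration 3:
  f(1.233032) = -0.824434
  f(1.370054) = -0.538506
  x_4 = 1.370054 - (-0.538506)×(1.370054 - 1.233032)/(-0.538506 - (-0.824434))
       = 1.628115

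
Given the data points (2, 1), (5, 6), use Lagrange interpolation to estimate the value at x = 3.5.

Lagrange interpolation formula:
P(x) = Σ yᵢ × Lᵢ(x)
where Lᵢ(x) = Π_{j≠i} (x - xⱼ)/(xᵢ - xⱼ)

L_0(3.5) = (3.5 - 5)/(2 - 5) = 0.500000
L_1(3.5) = (3.5 - 2)/(5 - 2) = 0.500000

P(3.5) = 1×L_0(3.5) + 6×L_1(3.5)
P(3.5) = 3.500000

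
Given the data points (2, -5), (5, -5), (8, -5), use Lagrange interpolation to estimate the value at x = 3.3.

Lagrange interpolation formula:
P(x) = Σ yᵢ × Lᵢ(x)
where Lᵢ(x) = Π_{j≠i} (x - xⱼ)/(xᵢ - xⱼ)

L_0(3.3) = (3.3 - 5)/(2 - 5) × (3.3 - 8)/(2 - 8) = 0.443889
L_1(3.3) = (3.3 - 2)/(5 - 2) × (3.3 - 8)/(5 - 8) = 0.678889
L_2(3.3) = (3.3 - 2)/(8 - 2) × (3.3 - 5)/(8 - 5) = -0.122778

P(3.3) = (-5)×L_0(3.3) + (-5)×L_1(3.3) + (-5)×L_2(3.3)
P(3.3) = -5.000000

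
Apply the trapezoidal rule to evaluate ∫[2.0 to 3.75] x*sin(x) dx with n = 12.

f(x) = x*sin(x)
a = 2.0, b = 3.75, n = 12
h = (b - a)/n = 0.145833

Trapezoidal rule: (h/2)[f(x₀) + 2f(x₁) + 2f(x₂) + ... + f(xₙ)]

x_0 = 2.0000, f(x_0) = 1.818595, coefficient = 1
x_1 = 2.1458, f(x_1) = 1.800724, coefficient = 2
x_2 = 2.2917, f(x_2) = 1.721572, coefficient = 2
x_3 = 2.4375, f(x_3) = 1.577897, coefficient = 2
x_4 = 2.5833, f(x_4) = 1.368419, coefficient = 2
x_5 = 2.7292, f(x_5) = 1.093940, coefficient = 2
x_6 = 2.8750, f(x_6) = 0.757407, coefficient = 2
x_7 = 3.0208, f(x_7) = 0.363908, coefficient = 2
x_8 = 3.1667, f(x_8) = -0.079393, coefficient = 2
x_9 = 3.3125, f(x_9) = -0.563379, coefficient = 2
x_10 = 3.4583, f(x_10) = -1.077171, coefficient = 2
x_11 = 3.6042, f(x_11) = -1.608370, coefficient = 2
x_12 = 3.7500, f(x_12) = -2.143355, coefficient = 1

I ≈ (0.145833/2) × 10.386350 = 0.757338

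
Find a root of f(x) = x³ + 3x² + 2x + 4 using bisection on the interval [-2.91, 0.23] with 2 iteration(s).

f(x) = x³ + 3x² + 2x + 4
Initial interval: [-2.91, 0.23]

Iteration 1:
  c_1 = (-2.910000 + 0.230000)/2 = -1.340000
  f(c_1) = f(-1.340000) = 4.300696
  f(a) × f(c) < 0, new interval: [-2.910000, -1.340000]
Iteration 2:
  c_2 = (-2.910000 + (-1.340000))/2 = -2.125000
  f(c_2) = f(-2.125000) = 3.701172
  f(a) × f(c) < 0, new interval: [-2.910000, -2.125000]

After 2 iteration(s), the approximation is c_2 = -2.125000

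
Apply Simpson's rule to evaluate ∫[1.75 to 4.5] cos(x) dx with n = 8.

f(x) = cos(x)
a = 1.75, b = 4.5, n = 8
h = (b - a)/n = 0.343750

Simpson's rule: (h/3)[f(x₀) + 4f(x₁) + 2f(x₂) + ... + f(xₙ)]

x_0 = 1.7500, f(x_0) = -0.178246, coefficient = 1
x_1 = 2.0938, f(x_1) = -0.499441, coefficient = 4
x_2 = 2.4375, f(x_2) = -0.762199, coefficient = 2
x_3 = 2.7812, f(x_3) = -0.935776, coefficient = 4
x_4 = 3.1250, f(x_4) = -0.999862, coefficient = 2
x_5 = 3.4688, f(x_5) = -0.946960, coefficient = 4
x_6 = 3.8125, f(x_6) = -0.783258, coefficient = 2
x_7 = 4.1562, f(x_7) = -0.527911, coefficient = 4
x_8 = 4.5000, f(x_8) = -0.210796, coefficient = 1

I ≈ (0.343750/3) × -17.120032 = -1.961670
Exact value: -1.961516
Error: 0.000154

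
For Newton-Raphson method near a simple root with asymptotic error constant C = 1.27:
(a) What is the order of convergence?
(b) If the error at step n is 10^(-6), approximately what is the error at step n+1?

(a) Newton-Raphson has quadratic (order 2) convergence near simple roots.
    This means |e_{n+1}| ≈ C|e_n|².

(b) With |e_n| = 10^(-6) and C = 1.27:
    |e_{n+1}| ≈ 1.27 × (10^(-6))² = 1.27 × 10^(-12)

(a) 2 (quadratic); (b) |e_{n+1}| ≈ 1.270e-12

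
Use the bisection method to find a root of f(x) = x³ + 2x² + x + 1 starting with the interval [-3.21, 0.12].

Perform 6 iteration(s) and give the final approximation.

f(x) = x³ + 2x² + x + 1
Initial interval: [-3.21, 0.12]

Iteration 1:
  c_1 = (-3.210000 + 0.120000)/2 = -1.545000
  f(c_1) = f(-1.545000) = 0.541096
  f(a) × f(c) < 0, new interval: [-3.210000, -1.545000]
Iteration 2:
  c_2 = (-3.210000 + (-1.545000))/2 = -2.377500
  f(c_2) = f(-2.377500) = -3.511321
  f(a) × f(c) ≥ 0, new interval: [-2.377500, -1.545000]
Iteration 3:
  c_3 = (-2.377500 + (-1.545000))/2 = -1.961250
  f(c_3) = f(-1.961250) = -0.812198
  f(a) × f(c) ≥ 0, new interval: [-1.961250, -1.545000]
Iteration 4:
  c_4 = (-1.961250 + (-1.545000))/2 = -1.753125
  f(c_4) = f(-1.753125) = 0.005632
  f(a) × f(c) < 0, new interval: [-1.961250, -1.753125]
Iteration 5:
  c_5 = (-1.961250 + (-1.753125))/2 = -1.857187
  f(c_5) = f(-1.857187) = -0.364606
  f(a) × f(c) ≥ 0, new interval: [-1.857187, -1.753125]
Iteration 6:
  c_6 = (-1.857187 + (-1.753125))/2 = -1.805156
  f(c_6) = f(-1.805156) = -0.170241
  f(a) × f(c) ≥ 0, new interval: [-1.805156, -1.753125]

After 6 iteration(s), the approximation is c_6 = -1.805156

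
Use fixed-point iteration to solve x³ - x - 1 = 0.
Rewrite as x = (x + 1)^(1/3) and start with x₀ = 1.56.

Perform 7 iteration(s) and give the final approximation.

Equation: x³ - x - 1 = 0
Fixed-point form: x = (x + 1)^(1/3)
x₀ = 1.56

x_1 = g(1.560000) = 1.367981
x_2 = g(1.367981) = 1.332885
x_3 = g(1.332885) = 1.326267
x_4 = g(1.326267) = 1.325012
x_5 = g(1.325012) = 1.324774
x_6 = g(1.324774) = 1.324729
x_7 = g(1.324729) = 1.324720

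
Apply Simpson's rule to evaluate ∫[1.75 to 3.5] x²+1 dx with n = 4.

f(x) = x²+1
a = 1.75, b = 3.5, n = 4
h = (b - a)/n = 0.437500

Simpson's rule: (h/3)[f(x₀) + 4f(x₁) + 2f(x₂) + ... + f(xₙ)]

x_0 = 1.7500, f(x_0) = 4.062500, coefficient = 1
x_1 = 2.1875, f(x_1) = 5.785156, coefficient = 4
x_2 = 2.6250, f(x_2) = 7.890625, coefficient = 2
x_3 = 3.0625, f(x_3) = 10.378906, coefficient = 4
x_4 = 3.5000, f(x_4) = 13.250000, coefficient = 1

I ≈ (0.437500/3) × 97.750000 = 14.255208
Exact value: 14.255208
Error: 0.000000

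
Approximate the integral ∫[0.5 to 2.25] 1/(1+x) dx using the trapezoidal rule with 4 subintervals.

f(x) = 1/(1+x)
a = 0.5, b = 2.25, n = 4
h = (b - a)/n = 0.437500

Trapezoidal rule: (h/2)[f(x₀) + 2f(x₁) + 2f(x₂) + ... + f(xₙ)]

x_0 = 0.5000, f(x_0) = 0.666667, coefficient = 1
x_1 = 0.9375, f(x_1) = 0.516129, coefficient = 2
x_2 = 1.3750, f(x_2) = 0.421053, coefficient = 2
x_3 = 1.8125, f(x_3) = 0.355556, coefficient = 2
x_4 = 2.2500, f(x_4) = 0.307692, coefficient = 1

I ≈ (0.437500/2) × 3.559833 = 0.778714
Exact value: 0.773190
Error: 0.005524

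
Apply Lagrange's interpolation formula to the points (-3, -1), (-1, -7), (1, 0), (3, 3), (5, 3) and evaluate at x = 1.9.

Lagrange interpolation formula:
P(x) = Σ yᵢ × Lᵢ(x)
where Lᵢ(x) = Π_{j≠i} (x - xⱼ)/(xᵢ - xⱼ)

L_0(1.9) = (1.9 - (-1))/(-3 - (-1)) × (1.9 - 1)/(-3 - 1) × (1.9 - 3)/(-3 - 3) × (1.9 - 5)/(-3 - 5) = 0.023177
L_1(1.9) = (1.9 - (-3))/(-1 - (-3)) × (1.9 - 1)/(-1 - 1) × (1.9 - 3)/(-1 - 3) × (1.9 - 5)/(-1 - 5) = -0.156647
L_2(1.9) = (1.9 - (-3))/(1 - (-3)) × (1.9 - (-1))/(1 - (-1)) × (1.9 - 3)/(1 - 3) × (1.9 - 5)/(1 - 5) = 0.757127
L_3(1.9) = (1.9 - (-3))/(3 - (-3)) × (1.9 - (-1))/(3 - (-1)) × (1.9 - 1)/(3 - 1) × (1.9 - 5)/(3 - 5) = 0.412978
L_4(1.9) = (1.9 - (-3))/(5 - (-3)) × (1.9 - (-1))/(5 - (-1)) × (1.9 - 1)/(5 - 1) × (1.9 - 3)/(5 - 3) = -0.036635

P(1.9) = (-1)×L_0(1.9) + (-7)×L_1(1.9) + 0×L_2(1.9) + 3×L_3(1.9) + 3×L_4(1.9)
P(1.9) = 2.202380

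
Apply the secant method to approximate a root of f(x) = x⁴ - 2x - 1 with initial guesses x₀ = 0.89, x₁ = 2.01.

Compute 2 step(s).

f(x) = x⁴ - 2x - 1
x₀ = 0.89, x₁ = 2.01

Secant formula: x_{n+1} = x_n - f(x_n)(x_n - x_{n-1})/(f(x_n) - f(x_{n-1}))

Iteration 1:
  f(0.890000) = -2.152578
  f(2.010000) = 11.302408
  x_2 = 2.010000 - 11.302408×(2.010000 - 0.890000)/(11.302408 - (-2.152578))
       = 1.069182
Iteration 2:
  f(2.010000) = 11.302408
  f(1.069182) = -1.831573
  x_3 = 1.069182 - (-1.831573)×(1.069182 - 2.010000)/(-1.831573 - 11.302408)
       = 1.200382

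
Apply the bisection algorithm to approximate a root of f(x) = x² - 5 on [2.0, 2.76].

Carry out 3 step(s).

f(x) = x² - 5
Initial interval: [2.0, 2.76]

Iteration 1:
  c_1 = (2.000000 + 2.760000)/2 = 2.380000
  f(c_1) = f(2.380000) = 0.664400
  f(a) × f(c) < 0, new interval: [2.000000, 2.380000]
Iteration 2:
  c_2 = (2.000000 + 2.380000)/2 = 2.190000
  f(c_2) = f(2.190000) = -0.203900
  f(a) × f(c) ≥ 0, new interval: [2.190000, 2.380000]
Iteration 3:
  c_3 = (2.190000 + 2.380000)/2 = 2.285000
  f(c_3) = f(2.285000) = 0.221225
  f(a) × f(c) < 0, new interval: [2.190000, 2.285000]

After 3 iteration(s), the approximation is c_3 = 2.285000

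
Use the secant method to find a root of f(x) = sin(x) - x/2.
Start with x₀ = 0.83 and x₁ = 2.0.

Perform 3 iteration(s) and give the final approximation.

f(x) = sin(x) - x/2
x₀ = 0.83, x₁ = 2.0

Secant formula: x_{n+1} = x_n - f(x_n)(x_n - x_{n-1})/(f(x_n) - f(x_{n-1}))

Iteration 1:
  f(0.830000) = 0.322931
  f(2.000000) = -0.090703
  x_2 = 2.000000 - (-0.090703)×(2.000000 - 0.830000)/(-0.090703 - 0.322931)
       = 1.743440
Iteration 2:
  f(2.000000) = -0.090703
  f(1.743440) = 0.113414
  x_3 = 1.743440 - 0.113414×(1.743440 - 2.000000)/(0.113414 - (-0.090703))
       = 1.885993
Iteration 3:
  f(1.743440) = 0.113414
  f(1.885993) = 0.007739
  x_4 = 1.885993 - 0.007739×(1.885993 - 1.743440)/(0.007739 - 0.113414)
       = 1.896433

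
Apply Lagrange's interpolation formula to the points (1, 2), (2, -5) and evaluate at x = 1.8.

Lagrange interpolation formula:
P(x) = Σ yᵢ × Lᵢ(x)
where Lᵢ(x) = Π_{j≠i} (x - xⱼ)/(xᵢ - xⱼ)

L_0(1.8) = (1.8 - 2)/(1 - 2) = 0.200000
L_1(1.8) = (1.8 - 1)/(2 - 1) = 0.800000

P(1.8) = 2×L_0(1.8) + (-5)×L_1(1.8)
P(1.8) = -3.600000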